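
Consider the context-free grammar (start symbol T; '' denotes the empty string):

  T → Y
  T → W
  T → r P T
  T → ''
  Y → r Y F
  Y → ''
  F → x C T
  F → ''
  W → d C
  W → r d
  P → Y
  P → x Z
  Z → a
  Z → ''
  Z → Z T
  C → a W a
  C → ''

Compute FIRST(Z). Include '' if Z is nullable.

Z → a contributes {a}.
Z → '' contributes ''.
From Z → Z T: Z, T nullable, take FIRST(Z) ∪ FIRST(T) = { a, d, r }; also '' since the whole RHS is nullable.
Union: FIRST(Z) = { a, d, r, '' }.

{ a, d, r, '' }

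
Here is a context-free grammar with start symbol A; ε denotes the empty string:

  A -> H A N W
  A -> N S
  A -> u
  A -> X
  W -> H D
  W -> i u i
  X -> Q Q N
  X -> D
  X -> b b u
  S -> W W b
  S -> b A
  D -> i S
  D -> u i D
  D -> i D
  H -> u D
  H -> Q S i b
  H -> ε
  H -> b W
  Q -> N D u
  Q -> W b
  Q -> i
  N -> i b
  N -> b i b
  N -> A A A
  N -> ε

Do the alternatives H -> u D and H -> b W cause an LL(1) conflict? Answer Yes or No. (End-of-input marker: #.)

No

FIRST(u D) = { u } and FIRST(b W) = { b }.
The FIRST sets are disjoint and neither alternative is nullable — no conflict.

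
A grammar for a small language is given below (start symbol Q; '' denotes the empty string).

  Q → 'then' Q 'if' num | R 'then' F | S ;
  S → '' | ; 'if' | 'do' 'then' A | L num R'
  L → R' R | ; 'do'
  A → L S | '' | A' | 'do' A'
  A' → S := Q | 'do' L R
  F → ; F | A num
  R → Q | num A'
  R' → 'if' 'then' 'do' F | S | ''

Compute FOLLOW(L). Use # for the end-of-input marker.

{ 'do', 'if', 'then', :=, ;, num }

In S → L num R': add FIRST(num R') = { num }.
In A → L S: add FIRST(S)\{''} = { 'do', 'if', 'then', ;, num }.
  Since S is nullable, also add FOLLOW(A) = { 'do', 'if', 'then', :=, ;, num }.
In A' → 'do' L R: add FIRST(R) = { 'do', 'if', 'then', ;, num }.
Union: FOLLOW(L) = { 'do', 'if', 'then', :=, ;, num }.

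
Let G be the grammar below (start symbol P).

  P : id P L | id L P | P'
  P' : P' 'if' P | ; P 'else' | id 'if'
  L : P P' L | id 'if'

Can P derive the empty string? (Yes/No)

No

No nonterminal in this grammar is nullable.
No production of P has an RHS whose symbols are all nullable, so P is not nullable.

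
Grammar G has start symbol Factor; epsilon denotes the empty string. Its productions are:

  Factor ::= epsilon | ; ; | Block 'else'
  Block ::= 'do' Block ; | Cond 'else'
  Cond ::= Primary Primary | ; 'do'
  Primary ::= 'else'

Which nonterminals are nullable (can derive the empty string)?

{ Factor }

Directly nullable (have an epsilon-production): Factor.
No other nonterminal has a production whose RHS symbols are all nullable.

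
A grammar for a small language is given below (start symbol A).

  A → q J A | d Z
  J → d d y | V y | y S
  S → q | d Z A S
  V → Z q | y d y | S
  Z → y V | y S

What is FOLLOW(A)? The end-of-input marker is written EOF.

{ EOF, d, q }

A is the start symbol, so EOF ∈ FOLLOW(A).
In A → q J A: A is at the end, add FOLLOW(A) = { EOF, d, q }.
In S → d Z A S: add FIRST(S) = { d, q }.
Union: FOLLOW(A) = { EOF, d, q }.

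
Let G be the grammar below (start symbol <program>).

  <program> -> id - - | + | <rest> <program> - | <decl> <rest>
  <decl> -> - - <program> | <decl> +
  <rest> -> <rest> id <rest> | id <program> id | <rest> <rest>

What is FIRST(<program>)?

{ +, -, id }

<program> -> id - - contributes {id}.
<program> -> + contributes {+}.
From <program> -> <rest> <program> -: add FIRST(<rest>) = { id }.
From <program> -> <decl> <rest>: add FIRST(<decl>) = { - }.
Union: FIRST(<program>) = { +, -, id }.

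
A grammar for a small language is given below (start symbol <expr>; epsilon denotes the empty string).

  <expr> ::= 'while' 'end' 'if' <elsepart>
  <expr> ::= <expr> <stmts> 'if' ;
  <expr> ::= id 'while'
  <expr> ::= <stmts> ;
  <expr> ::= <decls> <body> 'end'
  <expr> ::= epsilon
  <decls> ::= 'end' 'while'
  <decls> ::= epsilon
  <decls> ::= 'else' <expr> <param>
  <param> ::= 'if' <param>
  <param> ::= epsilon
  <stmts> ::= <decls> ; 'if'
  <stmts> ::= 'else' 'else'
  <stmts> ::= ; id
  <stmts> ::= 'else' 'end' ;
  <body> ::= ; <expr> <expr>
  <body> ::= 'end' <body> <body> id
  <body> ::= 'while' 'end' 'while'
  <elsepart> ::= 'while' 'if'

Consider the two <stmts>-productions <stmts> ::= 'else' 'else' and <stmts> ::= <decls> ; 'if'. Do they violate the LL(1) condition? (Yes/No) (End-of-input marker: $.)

Yes

FIRST('else' 'else') = { 'else' } and FIRST(<decls> ; 'if') = { 'else', 'end', ; }.
Both contain 'else', so the two alternatives are not disjoint — LL(1) conflict.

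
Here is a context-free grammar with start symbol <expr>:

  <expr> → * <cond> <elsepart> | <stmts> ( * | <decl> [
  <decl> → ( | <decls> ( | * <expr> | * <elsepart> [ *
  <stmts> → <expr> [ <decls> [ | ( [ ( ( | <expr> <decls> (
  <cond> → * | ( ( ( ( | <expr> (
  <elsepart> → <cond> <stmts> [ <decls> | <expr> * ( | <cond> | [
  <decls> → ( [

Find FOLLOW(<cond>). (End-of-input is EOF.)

In <expr> → * <cond> <elsepart>: add FIRST(<elsepart>) = { (, *, [ }.
In <elsepart> → <cond> <stmts> [ <decls>: add FIRST(<stmts> [ <decls>) = { (, * }.
In <elsepart> → <cond>: <cond> is at the end, add FOLLOW(<elsepart>) = { EOF, (, *, [ }.
Union: FOLLOW(<cond>) = { EOF, (, *, [ }.

{ EOF, (, *, [ }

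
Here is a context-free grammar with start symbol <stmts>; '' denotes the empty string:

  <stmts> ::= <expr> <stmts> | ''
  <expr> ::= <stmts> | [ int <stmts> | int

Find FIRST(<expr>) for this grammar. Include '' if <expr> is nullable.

{ [, int, '' }

From <expr> ::= <stmts>: add FIRST(<stmts>) = { [, int, '' } (including '' since <stmts> is nullable).
<expr> ::= [ int <stmts> contributes {[}.
<expr> ::= int contributes {int}.
Union: FIRST(<expr>) = { [, int, '' }.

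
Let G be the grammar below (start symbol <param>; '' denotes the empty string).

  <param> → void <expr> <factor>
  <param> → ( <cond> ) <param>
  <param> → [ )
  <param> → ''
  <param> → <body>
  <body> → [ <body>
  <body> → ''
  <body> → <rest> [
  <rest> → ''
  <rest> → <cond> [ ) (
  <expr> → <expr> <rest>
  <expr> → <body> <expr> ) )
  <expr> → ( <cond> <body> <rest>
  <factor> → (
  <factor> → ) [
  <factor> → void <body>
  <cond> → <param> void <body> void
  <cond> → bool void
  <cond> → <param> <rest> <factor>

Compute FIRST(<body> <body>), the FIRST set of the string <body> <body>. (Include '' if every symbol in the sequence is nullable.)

{ (, ), [, bool, void, '' }

Add FIRST(<body>)\{''} = { (, ), [, bool, void }; <body> is nullable, continue.
Add FIRST(<body>)\{''} = { (, ), [, bool, void }; <body> is nullable, continue.
Every symbol is nullable, so include ''.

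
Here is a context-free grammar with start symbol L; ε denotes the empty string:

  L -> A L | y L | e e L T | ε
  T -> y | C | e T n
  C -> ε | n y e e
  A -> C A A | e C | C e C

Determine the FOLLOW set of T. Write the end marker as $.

{ $, e, n, y }

In L -> e e L T: T is at the end, add FOLLOW(L) = { $, e, n, y }.
In T -> e T n: add FIRST(n) = { n }.
Union: FOLLOW(T) = { $, e, n, y }.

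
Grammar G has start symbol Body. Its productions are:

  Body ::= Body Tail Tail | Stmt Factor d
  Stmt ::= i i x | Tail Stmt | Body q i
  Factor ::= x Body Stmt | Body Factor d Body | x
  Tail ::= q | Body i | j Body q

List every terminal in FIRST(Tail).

Tail ::= q contributes {q}.
From Tail ::= Body i: add FIRST(Body) = { i, j, q }.
Tail ::= j Body q contributes {j}.
Union: FIRST(Tail) = { i, j, q }.

{ i, j, q }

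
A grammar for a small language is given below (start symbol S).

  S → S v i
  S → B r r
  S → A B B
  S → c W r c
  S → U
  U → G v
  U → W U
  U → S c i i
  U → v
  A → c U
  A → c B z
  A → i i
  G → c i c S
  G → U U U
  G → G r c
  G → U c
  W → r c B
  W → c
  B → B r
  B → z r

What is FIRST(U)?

{ c, i, r, v, z }

From U → G v: add FIRST(G) = { c, i, r, v, z }.
From U → W U: add FIRST(W) = { c, r }.
From U → S c i i: add FIRST(S) = { c, i, r, v, z }.
U → v contributes {v}.
Union: FIRST(U) = { c, i, r, v, z }.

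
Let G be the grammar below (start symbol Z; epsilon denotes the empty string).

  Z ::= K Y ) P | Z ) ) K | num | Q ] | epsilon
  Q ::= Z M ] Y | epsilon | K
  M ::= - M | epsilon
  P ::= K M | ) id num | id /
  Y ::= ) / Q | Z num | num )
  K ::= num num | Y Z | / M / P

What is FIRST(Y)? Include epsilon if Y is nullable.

Y ::= ) / Q contributes {)}.
From Y ::= Z num: Z nullable, take FIRST(Z) ∪ {num} = { ), -, /, ], num }.
Y ::= num ) contributes {num}.
Union: FIRST(Y) = { ), -, /, ], num }.

{ ), -, /, ], num }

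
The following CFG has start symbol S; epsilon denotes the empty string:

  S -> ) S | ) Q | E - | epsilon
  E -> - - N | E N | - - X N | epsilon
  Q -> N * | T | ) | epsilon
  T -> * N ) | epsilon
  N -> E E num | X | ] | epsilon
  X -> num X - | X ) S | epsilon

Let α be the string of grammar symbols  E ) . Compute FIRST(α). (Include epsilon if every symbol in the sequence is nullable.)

Add FIRST(E)\{epsilon} = { ), -, ], num }; E is nullable, continue.
) is a terminal; add {)} and stop.

{ ), -, ], num }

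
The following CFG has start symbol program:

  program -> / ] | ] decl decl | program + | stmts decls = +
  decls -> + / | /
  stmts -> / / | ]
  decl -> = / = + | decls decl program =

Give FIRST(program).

{ /, ] }

program -> / ] contributes {/}.
program -> ] decl decl contributes {]}.
From program -> program +: add FIRST(program) = { /, ] }.
From program -> stmts decls = +: add FIRST(stmts) = { /, ] }.
Union: FIRST(program) = { /, ] }.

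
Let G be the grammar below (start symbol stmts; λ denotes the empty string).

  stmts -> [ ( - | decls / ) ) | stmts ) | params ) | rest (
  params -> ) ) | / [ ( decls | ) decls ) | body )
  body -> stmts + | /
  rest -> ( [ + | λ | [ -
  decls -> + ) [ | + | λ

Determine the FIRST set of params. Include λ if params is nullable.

{ (, ), +, /, [ }

params -> ) ) contributes {)}.
params -> / [ ( decls contributes {/}.
params -> ) decls ) contributes {)}.
From params -> body ): add FIRST(body) = { (, ), +, /, [ }.
Union: FIRST(params) = { (, ), +, /, [ }.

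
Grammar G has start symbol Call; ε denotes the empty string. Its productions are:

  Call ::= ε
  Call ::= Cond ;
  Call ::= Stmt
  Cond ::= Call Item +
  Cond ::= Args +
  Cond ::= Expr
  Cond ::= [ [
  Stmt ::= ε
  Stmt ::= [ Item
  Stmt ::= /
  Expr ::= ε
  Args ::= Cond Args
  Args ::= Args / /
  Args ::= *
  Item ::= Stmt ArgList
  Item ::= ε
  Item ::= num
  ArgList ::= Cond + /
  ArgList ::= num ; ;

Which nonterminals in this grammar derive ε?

Directly nullable (have an ε-production): Call, Stmt, Expr, Item.
Cond ::= Expr with every symbol nullable, so Cond is nullable.
No other nonterminal has a production whose RHS symbols are all nullable.

{ Call, Cond, Expr, Item, Stmt }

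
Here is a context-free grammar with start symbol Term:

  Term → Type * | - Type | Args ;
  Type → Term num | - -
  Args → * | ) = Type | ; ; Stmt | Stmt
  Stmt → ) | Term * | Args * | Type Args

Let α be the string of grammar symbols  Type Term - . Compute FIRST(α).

Add FIRST(Type) = { ), *, -, ; }; Type is not nullable, stop.

{ ), *, -, ; }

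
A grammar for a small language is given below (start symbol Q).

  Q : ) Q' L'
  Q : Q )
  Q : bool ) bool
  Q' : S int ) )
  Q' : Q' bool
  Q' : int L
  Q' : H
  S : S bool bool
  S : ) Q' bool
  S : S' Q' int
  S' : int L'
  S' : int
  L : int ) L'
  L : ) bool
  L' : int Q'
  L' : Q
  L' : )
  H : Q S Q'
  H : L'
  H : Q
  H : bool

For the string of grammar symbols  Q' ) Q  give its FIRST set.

{ ), bool, int }

Add FIRST(Q') = { ), bool, int }; Q' is not nullable, stop.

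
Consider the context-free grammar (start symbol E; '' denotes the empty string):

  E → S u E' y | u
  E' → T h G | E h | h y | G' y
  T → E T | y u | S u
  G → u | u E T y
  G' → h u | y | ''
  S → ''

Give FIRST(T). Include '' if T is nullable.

{ u, y }

From T → E T: add FIRST(E) = { u }.
T → y u contributes {y}.
From T → S u: S nullable, take FIRST(S) ∪ {u} = { u }.
Union: FIRST(T) = { u, y }.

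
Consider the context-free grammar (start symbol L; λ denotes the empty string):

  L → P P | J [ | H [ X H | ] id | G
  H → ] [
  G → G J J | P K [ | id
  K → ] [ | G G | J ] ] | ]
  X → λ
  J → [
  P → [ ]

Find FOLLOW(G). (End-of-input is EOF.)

In L → G: G is at the end, add FOLLOW(L) = { EOF }.
In G → G J J: add FIRST(J J) = { [ }.
In K → G G: add FIRST(G) = { [, id }.
In K → G G: G is at the end, add FOLLOW(K) = { [ }.
Union: FOLLOW(G) = { EOF, [, id }.

{ EOF, [, id }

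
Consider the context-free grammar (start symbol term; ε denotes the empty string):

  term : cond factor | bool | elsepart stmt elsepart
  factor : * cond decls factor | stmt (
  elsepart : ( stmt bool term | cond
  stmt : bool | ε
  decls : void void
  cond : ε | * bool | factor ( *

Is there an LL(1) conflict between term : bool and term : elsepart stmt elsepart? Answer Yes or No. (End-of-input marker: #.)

FIRST(bool) = { bool } and FIRST(elsepart stmt elsepart) = { (, *, bool, ε }.
Both contain bool, so the two alternatives are not disjoint — LL(1) conflict.

Yes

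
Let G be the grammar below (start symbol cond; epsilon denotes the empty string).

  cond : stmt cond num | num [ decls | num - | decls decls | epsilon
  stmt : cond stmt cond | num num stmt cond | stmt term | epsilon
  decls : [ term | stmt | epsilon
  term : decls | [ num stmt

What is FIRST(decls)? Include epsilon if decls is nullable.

{ [, num, epsilon }

decls : [ term contributes {[}.
From decls : stmt: add FIRST(stmt) = { [, num, epsilon } (including epsilon since stmt is nullable).
decls : epsilon contributes epsilon.
Union: FIRST(decls) = { [, num, epsilon }.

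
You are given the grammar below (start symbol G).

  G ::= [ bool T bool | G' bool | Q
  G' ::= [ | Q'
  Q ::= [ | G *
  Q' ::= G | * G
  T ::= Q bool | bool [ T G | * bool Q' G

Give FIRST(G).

{ *, [ }

G ::= [ bool T bool contributes {[}.
From G ::= G' bool: add FIRST(G') = { *, [ }.
From G ::= Q: add FIRST(Q) = { *, [ }.
Union: FIRST(G) = { *, [ }.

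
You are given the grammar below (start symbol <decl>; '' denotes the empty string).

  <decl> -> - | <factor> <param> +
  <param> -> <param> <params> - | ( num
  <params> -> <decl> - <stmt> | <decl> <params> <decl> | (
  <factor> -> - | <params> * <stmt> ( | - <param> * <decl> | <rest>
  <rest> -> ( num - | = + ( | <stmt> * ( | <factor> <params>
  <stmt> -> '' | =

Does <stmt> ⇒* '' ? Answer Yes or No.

<stmt> has an ''-production, so <stmt> ⇒ ''.

Yes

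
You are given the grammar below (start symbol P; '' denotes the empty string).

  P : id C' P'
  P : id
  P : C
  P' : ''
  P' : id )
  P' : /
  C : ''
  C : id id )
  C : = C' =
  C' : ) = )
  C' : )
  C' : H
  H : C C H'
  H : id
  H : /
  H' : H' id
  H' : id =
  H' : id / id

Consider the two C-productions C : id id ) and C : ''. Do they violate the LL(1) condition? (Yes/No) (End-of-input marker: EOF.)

FIRST(id id )) = { id } and FIRST('') = { '' }.
The second alternative is nullable and FOLLOW(C) = { EOF, =, id } shares id with FIRST of the first — conflict.

Yes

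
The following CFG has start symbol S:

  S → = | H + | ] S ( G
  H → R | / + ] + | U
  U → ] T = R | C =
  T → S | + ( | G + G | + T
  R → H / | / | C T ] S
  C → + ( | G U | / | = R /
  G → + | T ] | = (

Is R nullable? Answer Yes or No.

No nonterminal in this grammar is nullable.
No production of R has an RHS whose symbols are all nullable, so R is not nullable.

No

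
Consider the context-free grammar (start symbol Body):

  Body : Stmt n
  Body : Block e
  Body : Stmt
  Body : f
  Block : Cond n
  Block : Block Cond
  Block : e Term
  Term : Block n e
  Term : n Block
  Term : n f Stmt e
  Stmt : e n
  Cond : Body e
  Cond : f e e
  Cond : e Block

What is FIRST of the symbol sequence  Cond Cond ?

Add FIRST(Cond) = { e, f }; Cond is not nullable, stop.

{ e, f }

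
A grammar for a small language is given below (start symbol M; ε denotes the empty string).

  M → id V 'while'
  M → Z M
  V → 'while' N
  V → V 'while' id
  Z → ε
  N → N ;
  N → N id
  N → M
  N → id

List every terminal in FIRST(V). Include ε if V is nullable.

V → 'while' N contributes {'while'}.
From V → V 'while' id: add FIRST(V) = { 'while' }.
Union: FIRST(V) = { 'while' }.

{ 'while' }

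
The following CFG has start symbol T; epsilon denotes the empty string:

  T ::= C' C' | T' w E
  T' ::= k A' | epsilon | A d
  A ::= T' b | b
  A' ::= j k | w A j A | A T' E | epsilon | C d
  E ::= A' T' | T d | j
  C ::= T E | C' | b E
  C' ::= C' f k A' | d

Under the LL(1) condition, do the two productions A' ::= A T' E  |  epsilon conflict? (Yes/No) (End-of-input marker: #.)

Yes

FIRST(A T' E) = { b, k } and FIRST(epsilon) = { epsilon }.
The second alternative is nullable and FOLLOW(A') = { #, b, d, f, j, k, w } shares b with FIRST of the first — conflict.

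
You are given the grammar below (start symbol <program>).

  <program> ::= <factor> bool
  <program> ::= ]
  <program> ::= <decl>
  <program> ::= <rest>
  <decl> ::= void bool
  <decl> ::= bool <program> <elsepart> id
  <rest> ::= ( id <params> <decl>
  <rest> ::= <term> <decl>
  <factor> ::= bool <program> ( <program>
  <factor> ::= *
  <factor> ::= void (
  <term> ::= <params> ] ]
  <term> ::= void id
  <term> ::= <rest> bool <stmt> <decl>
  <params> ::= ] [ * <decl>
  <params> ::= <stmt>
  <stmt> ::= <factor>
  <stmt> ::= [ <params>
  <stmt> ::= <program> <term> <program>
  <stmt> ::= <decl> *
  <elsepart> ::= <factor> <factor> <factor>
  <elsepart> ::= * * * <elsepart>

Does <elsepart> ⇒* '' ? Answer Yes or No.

No nonterminal in this grammar is nullable.
No production of <elsepart> has an RHS whose symbols are all nullable, so <elsepart> is not nullable.

No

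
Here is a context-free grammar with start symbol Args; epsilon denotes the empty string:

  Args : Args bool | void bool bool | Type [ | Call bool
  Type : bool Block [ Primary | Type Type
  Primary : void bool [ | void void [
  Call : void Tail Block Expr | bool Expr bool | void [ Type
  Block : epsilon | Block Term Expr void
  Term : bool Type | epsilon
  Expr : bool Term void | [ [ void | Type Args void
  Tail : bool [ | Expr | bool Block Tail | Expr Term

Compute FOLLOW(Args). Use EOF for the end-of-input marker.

{ EOF, bool, void }

Args is the start symbol, so EOF ∈ FOLLOW(Args).
In Args : Args bool: add FIRST(bool) = { bool }.
In Expr : Type Args void: add FIRST(void) = { void }.
Union: FOLLOW(Args) = { EOF, bool, void }.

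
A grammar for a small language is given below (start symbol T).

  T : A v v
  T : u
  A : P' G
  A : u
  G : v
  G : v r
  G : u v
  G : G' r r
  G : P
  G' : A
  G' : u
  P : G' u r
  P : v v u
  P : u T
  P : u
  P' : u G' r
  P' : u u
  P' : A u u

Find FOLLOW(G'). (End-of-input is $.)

In G : G' r r: add FIRST(r r) = { r }.
In P : G' u r: add FIRST(u r) = { u }.
In P' : u G' r: add FIRST(r) = { r }.
Union: FOLLOW(G') = { r, u }.

{ r, u }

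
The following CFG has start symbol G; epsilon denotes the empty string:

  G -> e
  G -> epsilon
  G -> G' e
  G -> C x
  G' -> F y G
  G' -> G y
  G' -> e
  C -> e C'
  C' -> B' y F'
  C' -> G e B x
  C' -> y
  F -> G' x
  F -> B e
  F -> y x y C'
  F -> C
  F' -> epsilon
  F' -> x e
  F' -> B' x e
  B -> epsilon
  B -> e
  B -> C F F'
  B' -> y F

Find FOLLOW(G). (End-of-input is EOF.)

G is the start symbol, so EOF ∈ FOLLOW(G).
In G' -> F y G: G is at the end, add FOLLOW(G') = { e, x }.
In G' -> G y: add FIRST(y) = { y }.
In C' -> G e B x: add FIRST(e B x) = { e }.
Union: FOLLOW(G) = { EOF, e, x, y }.

{ EOF, e, x, y }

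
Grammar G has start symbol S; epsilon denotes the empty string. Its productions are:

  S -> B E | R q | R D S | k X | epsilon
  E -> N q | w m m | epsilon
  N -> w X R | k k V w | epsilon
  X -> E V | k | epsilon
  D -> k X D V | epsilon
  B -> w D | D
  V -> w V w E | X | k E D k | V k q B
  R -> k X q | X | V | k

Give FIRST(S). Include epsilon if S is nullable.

From S -> B E: B, E nullable, take FIRST(B) ∪ FIRST(E) = { k, q, w }; also epsilon since the whole RHS is nullable.
From S -> R q: R nullable, take FIRST(R) ∪ {q} = { k, q, w }.
From S -> R D S: R, D, S nullable, take FIRST(R) ∪ FIRST(D) ∪ FIRST(S) = { k, q, w }; also epsilon since the whole RHS is nullable.
S -> k X contributes {k}.
S -> epsilon contributes epsilon.
Union: FIRST(S) = { k, q, w, epsilon }.

{ k, q, w, epsilon }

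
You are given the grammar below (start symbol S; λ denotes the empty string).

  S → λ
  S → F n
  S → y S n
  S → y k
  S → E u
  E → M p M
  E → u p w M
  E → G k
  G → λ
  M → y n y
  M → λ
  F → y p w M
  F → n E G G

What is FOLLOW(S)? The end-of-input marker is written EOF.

S is the start symbol, so EOF ∈ FOLLOW(S).
In S → y S n: add FIRST(n) = { n }.
Union: FOLLOW(S) = { EOF, n }.

{ EOF, n }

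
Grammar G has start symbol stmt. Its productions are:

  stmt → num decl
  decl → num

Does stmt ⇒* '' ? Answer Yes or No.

No

No nonterminal in this grammar is nullable.
No production of stmt has an RHS whose symbols are all nullable, so stmt is not nullable.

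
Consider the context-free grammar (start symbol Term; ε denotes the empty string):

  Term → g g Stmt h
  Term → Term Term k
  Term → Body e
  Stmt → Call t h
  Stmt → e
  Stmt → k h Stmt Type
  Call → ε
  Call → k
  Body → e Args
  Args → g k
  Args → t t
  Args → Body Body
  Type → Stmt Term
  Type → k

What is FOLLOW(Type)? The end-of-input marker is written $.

{ e, g, h, k, t }

In Stmt → k h Stmt Type: Type is at the end, add FOLLOW(Stmt) = { e, g, h, k, t }.
Union: FOLLOW(Type) = { e, g, h, k, t }.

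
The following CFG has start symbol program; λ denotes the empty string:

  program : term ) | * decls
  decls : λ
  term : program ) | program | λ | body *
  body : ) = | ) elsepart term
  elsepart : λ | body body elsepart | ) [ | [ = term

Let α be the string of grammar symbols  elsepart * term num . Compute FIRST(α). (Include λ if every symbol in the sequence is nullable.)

{ ), *, [ }

Add FIRST(elsepart)\{λ} = { ), [ }; elsepart is nullable, continue.
* is a terminal; add {*} and stop.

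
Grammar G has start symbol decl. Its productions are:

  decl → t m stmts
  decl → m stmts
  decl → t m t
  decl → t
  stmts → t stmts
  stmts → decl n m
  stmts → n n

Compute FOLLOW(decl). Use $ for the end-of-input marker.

{ $, n }

decl is the start symbol, so $ ∈ FOLLOW(decl).
In stmts → decl n m: add FIRST(n m) = { n }.
Union: FOLLOW(decl) = { $, n }.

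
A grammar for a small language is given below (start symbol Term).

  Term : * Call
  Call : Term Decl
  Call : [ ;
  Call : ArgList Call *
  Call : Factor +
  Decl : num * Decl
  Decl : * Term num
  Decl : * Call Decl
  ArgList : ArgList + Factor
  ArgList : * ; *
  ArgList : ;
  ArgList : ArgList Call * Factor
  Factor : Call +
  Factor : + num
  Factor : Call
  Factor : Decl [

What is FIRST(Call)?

From Call : Term Decl: add FIRST(Term) = { * }.
Call : [ ; contributes {[}.
From Call : ArgList Call *: add FIRST(ArgList) = { *, ; }.
From Call : Factor +: add FIRST(Factor) = { *, +, ;, [, num }.
Union: FIRST(Call) = { *, +, ;, [, num }.

{ *, +, ;, [, num }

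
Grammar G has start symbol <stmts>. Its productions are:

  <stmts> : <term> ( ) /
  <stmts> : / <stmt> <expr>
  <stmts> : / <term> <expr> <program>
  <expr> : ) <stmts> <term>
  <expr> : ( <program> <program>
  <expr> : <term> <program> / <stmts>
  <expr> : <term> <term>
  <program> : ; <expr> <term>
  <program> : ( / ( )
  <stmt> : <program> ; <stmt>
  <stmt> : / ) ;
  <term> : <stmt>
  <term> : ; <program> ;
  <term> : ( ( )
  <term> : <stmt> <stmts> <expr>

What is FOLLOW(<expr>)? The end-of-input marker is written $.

In <stmts> : / <stmt> <expr>: <expr> is at the end, add FOLLOW(<stmts>) = { $, (, ), /, ; }.
In <stmts> : / <term> <expr> <program>: add FIRST(<program>) = { (, ; }.
In <program> : ; <expr> <term>: add FIRST(<term>) = { (, /, ; }.
In <term> : <stmt> <stmts> <expr>: <expr> is at the end, add FOLLOW(<term>) = { $, (, ), /, ; }.
Union: FOLLOW(<expr>) = { $, (, ), /, ; }.

{ $, (, ), /, ; }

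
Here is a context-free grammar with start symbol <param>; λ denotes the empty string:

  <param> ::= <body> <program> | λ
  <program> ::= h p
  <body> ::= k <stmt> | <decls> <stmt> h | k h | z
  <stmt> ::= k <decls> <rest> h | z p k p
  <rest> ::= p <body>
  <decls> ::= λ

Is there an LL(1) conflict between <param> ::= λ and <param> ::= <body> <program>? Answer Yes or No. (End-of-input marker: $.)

FIRST(λ) = { λ } and FIRST(<body> <program>) = { k, z }.
The first is nullable but FOLLOW(<param>) = { $ } is disjoint from FIRST of the second.

No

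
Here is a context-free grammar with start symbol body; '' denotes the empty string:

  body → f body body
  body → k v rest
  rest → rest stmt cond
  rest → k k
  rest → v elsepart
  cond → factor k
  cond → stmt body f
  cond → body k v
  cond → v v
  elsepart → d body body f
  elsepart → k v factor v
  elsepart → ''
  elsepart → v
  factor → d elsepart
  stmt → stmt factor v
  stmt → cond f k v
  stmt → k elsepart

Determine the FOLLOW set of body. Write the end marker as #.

{ #, f, k }

body is the start symbol, so # ∈ FOLLOW(body).
In body → f body body: add FIRST(body) = { f, k }.
In body → f body body: body is at the end, add FOLLOW(body) = { #, f, k }.
In cond → stmt body f: add FIRST(f) = { f }.
In cond → body k v: add FIRST(k v) = { k }.
In elsepart → d body body f: add FIRST(body f) = { f, k }.
In elsepart → d body body f: add FIRST(f) = { f }.
Union: FOLLOW(body) = { #, f, k }.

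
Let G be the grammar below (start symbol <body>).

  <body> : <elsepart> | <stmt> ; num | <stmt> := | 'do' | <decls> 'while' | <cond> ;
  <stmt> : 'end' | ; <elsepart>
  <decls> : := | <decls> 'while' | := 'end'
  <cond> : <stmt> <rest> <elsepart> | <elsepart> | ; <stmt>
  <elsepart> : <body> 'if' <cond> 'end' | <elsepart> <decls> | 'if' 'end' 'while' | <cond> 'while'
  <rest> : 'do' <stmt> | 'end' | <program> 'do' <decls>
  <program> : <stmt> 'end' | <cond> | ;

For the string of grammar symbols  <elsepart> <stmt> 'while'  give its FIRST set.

Add FIRST(<elsepart>) = { 'do', 'end', 'if', :=, ; }; <elsepart> is not nullable, stop.

{ 'do', 'end', 'if', :=, ; }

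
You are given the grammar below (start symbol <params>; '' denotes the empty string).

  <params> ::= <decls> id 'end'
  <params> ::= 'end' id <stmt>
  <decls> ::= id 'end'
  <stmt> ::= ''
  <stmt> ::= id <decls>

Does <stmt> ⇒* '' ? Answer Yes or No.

Yes

<stmt> has an ''-production, so <stmt> ⇒ ''.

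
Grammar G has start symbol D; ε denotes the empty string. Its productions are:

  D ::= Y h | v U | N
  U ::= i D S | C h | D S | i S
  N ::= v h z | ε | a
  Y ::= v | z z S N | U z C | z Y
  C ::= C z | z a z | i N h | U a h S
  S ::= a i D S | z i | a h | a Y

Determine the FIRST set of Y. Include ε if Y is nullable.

{ a, i, v, z }

Y ::= v contributes {v}.
Y ::= z z S N contributes {z}.
From Y ::= U z C: add FIRST(U) = { a, i, v, z }.
Y ::= z Y contributes {z}.
Union: FIRST(Y) = { a, i, v, z }.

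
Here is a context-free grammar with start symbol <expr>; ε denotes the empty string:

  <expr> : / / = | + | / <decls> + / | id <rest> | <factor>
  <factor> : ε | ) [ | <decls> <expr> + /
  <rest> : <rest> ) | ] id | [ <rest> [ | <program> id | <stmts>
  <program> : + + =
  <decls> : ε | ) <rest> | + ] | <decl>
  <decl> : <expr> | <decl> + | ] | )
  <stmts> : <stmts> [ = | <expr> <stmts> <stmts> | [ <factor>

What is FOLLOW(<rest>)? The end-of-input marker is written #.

{ #, ), +, /, [, ], id }

In <expr> : id <rest>: <rest> is at the end, add FOLLOW(<expr>) = { #, ), +, /, [, ], id }.
In <rest> : <rest> ): add FIRST()) = { ) }.
In <rest> : [ <rest> [: add FIRST([) = { [ }.
In <decls> : ) <rest>: <rest> is at the end, add FOLLOW(<decls>) = { ), +, /, ], id }.
Union: FOLLOW(<rest>) = { #, ), +, /, [, ], id }.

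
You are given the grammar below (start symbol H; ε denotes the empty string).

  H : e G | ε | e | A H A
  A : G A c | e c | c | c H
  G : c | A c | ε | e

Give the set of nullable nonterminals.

{ G, H }

Directly nullable (have an ε-production): H, G.
No other nonterminal has a production whose RHS symbols are all nullable.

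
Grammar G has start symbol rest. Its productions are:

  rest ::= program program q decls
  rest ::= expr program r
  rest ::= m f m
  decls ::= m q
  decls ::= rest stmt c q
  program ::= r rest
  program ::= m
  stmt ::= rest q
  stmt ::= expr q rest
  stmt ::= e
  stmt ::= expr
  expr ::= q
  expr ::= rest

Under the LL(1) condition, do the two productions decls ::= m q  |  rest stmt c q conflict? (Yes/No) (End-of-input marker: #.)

Yes

FIRST(m q) = { m } and FIRST(rest stmt c q) = { m, q, r }.
Both contain m, so the two alternatives are not disjoint — LL(1) conflict.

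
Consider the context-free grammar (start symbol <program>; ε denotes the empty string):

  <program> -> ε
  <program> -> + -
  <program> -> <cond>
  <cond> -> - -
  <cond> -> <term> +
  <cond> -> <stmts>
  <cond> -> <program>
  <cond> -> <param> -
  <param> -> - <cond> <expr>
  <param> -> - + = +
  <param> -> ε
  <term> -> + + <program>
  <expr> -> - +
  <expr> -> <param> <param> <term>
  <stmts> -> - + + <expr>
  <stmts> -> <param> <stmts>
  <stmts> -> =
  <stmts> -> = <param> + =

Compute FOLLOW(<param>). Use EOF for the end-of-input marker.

In <cond> -> <param> -: add FIRST(-) = { - }.
In <expr> -> <param> <param> <term>: add FIRST(<param> <term>) = { +, - }.
In <expr> -> <param> <param> <term>: add FIRST(<term>) = { + }.
In <stmts> -> <param> <stmts>: add FIRST(<stmts>) = { -, = }.
In <stmts> -> = <param> + =: add FIRST(+ =) = { + }.
Union: FOLLOW(<param>) = { +, -, = }.

{ +, -, = }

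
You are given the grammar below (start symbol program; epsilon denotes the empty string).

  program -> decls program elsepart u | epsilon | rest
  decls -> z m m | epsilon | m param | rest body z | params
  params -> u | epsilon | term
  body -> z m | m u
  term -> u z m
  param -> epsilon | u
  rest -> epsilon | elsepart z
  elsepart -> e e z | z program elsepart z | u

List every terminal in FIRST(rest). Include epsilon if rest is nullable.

rest -> epsilon contributes epsilon.
From rest -> elsepart z: add FIRST(elsepart) = { e, u, z }.
Union: FIRST(rest) = { e, u, z, epsilon }.

{ e, u, z, epsilon }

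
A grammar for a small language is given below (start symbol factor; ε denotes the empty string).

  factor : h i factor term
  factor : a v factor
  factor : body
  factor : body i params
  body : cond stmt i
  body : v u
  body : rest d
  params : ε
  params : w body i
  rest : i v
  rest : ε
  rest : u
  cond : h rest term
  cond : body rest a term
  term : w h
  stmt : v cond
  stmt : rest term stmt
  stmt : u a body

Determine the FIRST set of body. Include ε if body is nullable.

{ d, h, i, u, v }

From body : cond stmt i: add FIRST(cond) = { d, h, i, u, v }.
body : v u contributes {v}.
From body : rest d: rest nullable, take FIRST(rest) ∪ {d} = { d, i, u }.
Union: FIRST(body) = { d, h, i, u, v }.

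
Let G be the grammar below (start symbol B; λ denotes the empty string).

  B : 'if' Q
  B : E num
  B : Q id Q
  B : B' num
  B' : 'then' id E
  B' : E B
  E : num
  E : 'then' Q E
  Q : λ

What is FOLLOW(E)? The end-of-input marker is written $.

In B : E num: add FIRST(num) = { num }.
In B' : 'then' id E: E is at the end, add FOLLOW(B') = { num }.
In B' : E B: add FIRST(B) = { 'if', 'then', id, num }.
In E : 'then' Q E: E is at the end, add FOLLOW(E) = { 'if', 'then', id, num }.
Union: FOLLOW(E) = { 'if', 'then', id, num }.

{ 'if', 'then', id, num }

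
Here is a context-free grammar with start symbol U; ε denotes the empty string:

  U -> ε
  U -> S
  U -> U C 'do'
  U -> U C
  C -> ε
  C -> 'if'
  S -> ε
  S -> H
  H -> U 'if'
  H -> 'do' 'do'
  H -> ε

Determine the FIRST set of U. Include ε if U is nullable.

{ 'do', 'if', ε }

U -> ε contributes ε.
From U -> S: add FIRST(S) = { 'do', 'if', ε } (including ε since S is nullable).
From U -> U C 'do': U, C nullable, take FIRST(U) ∪ FIRST(C) ∪ {'do'} = { 'do', 'if' }.
From U -> U C: U, C nullable, take FIRST(U) ∪ FIRST(C) = { 'do', 'if' }; also ε since the whole RHS is nullable.
Union: FIRST(U) = { 'do', 'if', ε }.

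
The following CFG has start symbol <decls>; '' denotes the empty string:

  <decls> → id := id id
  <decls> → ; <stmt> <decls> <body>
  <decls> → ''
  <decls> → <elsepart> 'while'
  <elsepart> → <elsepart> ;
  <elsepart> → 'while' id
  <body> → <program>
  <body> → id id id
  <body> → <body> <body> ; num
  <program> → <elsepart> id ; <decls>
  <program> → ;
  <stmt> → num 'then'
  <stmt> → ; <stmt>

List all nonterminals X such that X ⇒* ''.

Directly nullable (have an ''-production): <decls>.
No other nonterminal has a production whose RHS symbols are all nullable.

{ <decls> }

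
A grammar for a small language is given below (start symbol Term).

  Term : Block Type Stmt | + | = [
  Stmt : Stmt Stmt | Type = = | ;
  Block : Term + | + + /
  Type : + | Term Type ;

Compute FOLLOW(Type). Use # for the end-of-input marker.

{ +, ;, = }

In Term : Block Type Stmt: add FIRST(Stmt) = { +, ;, = }.
In Stmt : Type = =: add FIRST(= =) = { = }.
In Type : Term Type ;: add FIRST(;) = { ; }.
Union: FOLLOW(Type) = { +, ;, = }.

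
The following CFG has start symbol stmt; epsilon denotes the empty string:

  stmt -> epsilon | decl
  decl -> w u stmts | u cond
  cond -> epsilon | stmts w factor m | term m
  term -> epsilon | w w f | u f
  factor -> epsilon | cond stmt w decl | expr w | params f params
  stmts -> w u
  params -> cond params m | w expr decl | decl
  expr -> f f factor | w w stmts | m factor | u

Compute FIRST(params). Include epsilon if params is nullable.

{ m, u, w }

From params -> cond params m: cond nullable, take FIRST(cond) ∪ FIRST(params) = { m, u, w }.
params -> w expr decl contributes {w}.
From params -> decl: add FIRST(decl) = { u, w }.
Union: FIRST(params) = { m, u, w }.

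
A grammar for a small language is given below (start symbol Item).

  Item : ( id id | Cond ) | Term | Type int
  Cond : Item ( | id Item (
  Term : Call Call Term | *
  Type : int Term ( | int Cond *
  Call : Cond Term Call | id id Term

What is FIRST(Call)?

From Call : Cond Term Call: add FIRST(Cond) = { (, *, id, int }.
Call : id id Term contributes {id}.
Union: FIRST(Call) = { (, *, id, int }.

{ (, *, id, int }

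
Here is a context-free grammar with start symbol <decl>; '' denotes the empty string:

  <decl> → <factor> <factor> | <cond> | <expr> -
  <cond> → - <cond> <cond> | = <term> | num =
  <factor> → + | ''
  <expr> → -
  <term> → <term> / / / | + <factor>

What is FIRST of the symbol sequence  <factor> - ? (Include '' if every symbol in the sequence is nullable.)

Add FIRST(<factor>)\{''} = { + }; <factor> is nullable, continue.
- is a terminal; add {-} and stop.

{ +, - }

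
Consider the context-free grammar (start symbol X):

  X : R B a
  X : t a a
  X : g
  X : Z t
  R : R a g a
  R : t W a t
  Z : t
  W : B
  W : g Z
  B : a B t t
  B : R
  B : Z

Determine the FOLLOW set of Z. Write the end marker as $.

In X : Z t: add FIRST(t) = { t }.
In W : g Z: Z is at the end, add FOLLOW(W) = { a }.
In B : Z: Z is at the end, add FOLLOW(B) = { a, t }.
Union: FOLLOW(Z) = { a, t }.

{ a, t }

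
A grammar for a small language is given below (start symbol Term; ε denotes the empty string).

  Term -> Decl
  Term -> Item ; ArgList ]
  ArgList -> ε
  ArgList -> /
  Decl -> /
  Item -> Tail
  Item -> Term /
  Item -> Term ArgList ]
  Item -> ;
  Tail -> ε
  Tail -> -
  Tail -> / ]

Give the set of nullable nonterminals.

Directly nullable (have an ε-production): ArgList, Tail.
Item -> Tail with every symbol nullable, so Item is nullable.
No other nonterminal has a production whose RHS symbols are all nullable.

{ ArgList, Item, Tail }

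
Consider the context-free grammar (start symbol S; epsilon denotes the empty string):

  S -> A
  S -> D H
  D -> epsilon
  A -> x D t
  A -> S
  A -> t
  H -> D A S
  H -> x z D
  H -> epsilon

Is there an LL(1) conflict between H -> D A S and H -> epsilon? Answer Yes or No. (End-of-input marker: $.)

Yes

FIRST(D A S) = { t, x, epsilon } and FIRST(epsilon) = { epsilon }.
Both alternatives are nullable, violating the LL(1) condition.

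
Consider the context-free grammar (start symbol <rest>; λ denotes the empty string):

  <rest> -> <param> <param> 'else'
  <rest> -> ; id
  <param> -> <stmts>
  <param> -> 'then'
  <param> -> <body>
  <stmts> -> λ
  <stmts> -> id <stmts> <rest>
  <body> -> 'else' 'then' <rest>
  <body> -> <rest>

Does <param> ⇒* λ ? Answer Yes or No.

Yes

<param> -> <stmts> and each of <stmts> is nullable, so <param> ⇒* λ.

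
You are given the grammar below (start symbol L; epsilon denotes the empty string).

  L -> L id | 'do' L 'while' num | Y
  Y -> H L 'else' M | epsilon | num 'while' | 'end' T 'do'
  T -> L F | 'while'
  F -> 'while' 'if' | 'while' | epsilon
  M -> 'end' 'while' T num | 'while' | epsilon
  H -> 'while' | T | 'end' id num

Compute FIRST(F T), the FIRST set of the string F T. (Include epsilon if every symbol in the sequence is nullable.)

{ 'do', 'else', 'end', 'while', id, num, epsilon }

Add FIRST(F)\{epsilon} = { 'while' }; F is nullable, continue.
Add FIRST(T)\{epsilon} = { 'do', 'else', 'end', 'while', id, num }; T is nullable, continue.
Every symbol is nullable, so include epsilon.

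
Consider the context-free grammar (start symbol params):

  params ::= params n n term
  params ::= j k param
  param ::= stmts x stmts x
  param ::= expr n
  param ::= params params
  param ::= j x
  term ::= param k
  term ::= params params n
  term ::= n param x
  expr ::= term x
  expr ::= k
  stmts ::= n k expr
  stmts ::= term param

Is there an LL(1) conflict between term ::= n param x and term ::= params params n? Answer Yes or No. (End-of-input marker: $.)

No

FIRST(n param x) = { n } and FIRST(params params n) = { j }.
The FIRST sets are disjoint and neither alternative is nullable — no conflict.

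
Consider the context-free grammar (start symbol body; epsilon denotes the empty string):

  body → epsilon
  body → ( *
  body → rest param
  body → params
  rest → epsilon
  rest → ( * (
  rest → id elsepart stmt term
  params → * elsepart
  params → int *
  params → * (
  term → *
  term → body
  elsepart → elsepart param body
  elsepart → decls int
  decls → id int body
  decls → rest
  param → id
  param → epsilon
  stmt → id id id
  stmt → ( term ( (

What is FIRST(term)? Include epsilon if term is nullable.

{ (, *, id, int, epsilon }

term → * contributes {*}.
From term → body: add FIRST(body) = { (, *, id, int, epsilon } (including epsilon since body is nullable).
Union: FIRST(term) = { (, *, id, int, epsilon }.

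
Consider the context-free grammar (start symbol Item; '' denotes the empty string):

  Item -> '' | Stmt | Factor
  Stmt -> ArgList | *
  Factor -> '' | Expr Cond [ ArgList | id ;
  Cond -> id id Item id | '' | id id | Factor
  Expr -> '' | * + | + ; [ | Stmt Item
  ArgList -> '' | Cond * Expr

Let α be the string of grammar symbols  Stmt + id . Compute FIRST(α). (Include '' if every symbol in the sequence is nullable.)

{ *, +, [, id }

Add FIRST(Stmt)\{''} = { *, +, [, id }; Stmt is nullable, continue.
+ is a terminal; add {+} and stop.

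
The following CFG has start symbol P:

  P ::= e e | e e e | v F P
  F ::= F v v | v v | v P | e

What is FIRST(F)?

From F ::= F v v: add FIRST(F) = { e, v }.
F ::= v v contributes {v}.
F ::= v P contributes {v}.
F ::= e contributes {e}.
Union: FIRST(F) = { e, v }.

{ e, v }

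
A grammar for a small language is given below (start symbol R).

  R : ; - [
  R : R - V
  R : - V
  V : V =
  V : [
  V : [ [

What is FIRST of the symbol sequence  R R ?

{ -, ; }

Add FIRST(R) = { -, ; }; R is not nullable, stop.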